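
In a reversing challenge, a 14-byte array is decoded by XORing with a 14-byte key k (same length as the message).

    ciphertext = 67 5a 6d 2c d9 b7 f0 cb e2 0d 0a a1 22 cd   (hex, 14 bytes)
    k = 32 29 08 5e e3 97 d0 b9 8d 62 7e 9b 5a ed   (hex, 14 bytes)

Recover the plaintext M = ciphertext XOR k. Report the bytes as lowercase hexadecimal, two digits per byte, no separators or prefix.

557365723a2020726f6f743a7820

XOR is its own inverse, so applying the key byte-wise gives the result directly.
67 ⊕ 32 = 55
5a ⊕ 29 = 73
6d ⊕ 08 = 65
2c ⊕ 5e = 72
d9 ⊕ e3 = 3a
b7 ⊕ 97 = 20
f0 ⊕ d0 = 20
cb ⊕ b9 = 72
e2 ⊕ 8d = 6f
0d ⊕ 62 = 6f
0a ⊕ 7e = 74
a1 ⊕ 9b = 3a
22 ⊕ 5a = 78
cd ⊕ ed = 20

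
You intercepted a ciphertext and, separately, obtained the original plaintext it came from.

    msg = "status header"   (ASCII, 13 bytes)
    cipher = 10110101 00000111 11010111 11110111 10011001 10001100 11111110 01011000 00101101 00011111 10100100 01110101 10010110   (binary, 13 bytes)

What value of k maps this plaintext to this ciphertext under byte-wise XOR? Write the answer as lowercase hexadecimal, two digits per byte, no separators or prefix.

Since cipher = msg ⊕ k, XORing both sides with msg gives k = msg ⊕ cipher.
73 XOR b5 = c6
74 XOR 07 = 73
61 XOR d7 = b6
74 XOR f7 = 83
75 XOR 99 = ec
73 XOR 8c = ff
20 XOR fe = de
68 XOR 58 = 30
65 XOR 2d = 48
61 XOR 1f = 7e
64 XOR a4 = c0
65 XOR 75 = 10
72 XOR 96 = e4

c673b683ecffde30487ec010e4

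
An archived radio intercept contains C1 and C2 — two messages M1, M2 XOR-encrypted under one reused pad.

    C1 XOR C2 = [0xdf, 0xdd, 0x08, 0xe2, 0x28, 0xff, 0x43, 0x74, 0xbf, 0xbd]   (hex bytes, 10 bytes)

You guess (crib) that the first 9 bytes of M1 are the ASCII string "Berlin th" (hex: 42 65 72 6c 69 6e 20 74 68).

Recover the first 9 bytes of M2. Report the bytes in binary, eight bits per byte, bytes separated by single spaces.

Since C1 ⊕ C2 = M1 ⊕ M2, XORing with the guessed M1 bytes yields the corresponding M2 bytes: M2 = (C1 ⊕ C2) ⊕ M1.
byte 0: df ^ 42 = 9d
byte 1: dd ^ 65 = b8
byte 2: 08 ^ 72 = 7a
byte 3: e2 ^ 6c = 8e
byte 4: 28 ^ 69 = 41
byte 5: ff ^ 6e = 91
byte 6: 43 ^ 20 = 63
byte 7: 74 ^ 74 = 00
byte 8: bf ^ 68 = d7

10011101 10111000 01111010 10001110 01000001 10010001 01100011 00000000 11010111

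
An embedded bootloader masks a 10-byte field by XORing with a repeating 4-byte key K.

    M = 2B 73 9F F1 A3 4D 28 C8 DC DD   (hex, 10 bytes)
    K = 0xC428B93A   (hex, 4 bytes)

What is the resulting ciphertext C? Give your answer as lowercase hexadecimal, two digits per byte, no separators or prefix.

ef5b26cb676591f218f5

The 4-byte key repeats, so the effective keystream is c4 28 b9 3a c4 28 b9 3a c4 28.
byte 0: 00101011 ^ 11000100 = 11101111
byte 1: 01110011 ^ 00101000 = 01011011
byte 2: 10011111 ^ 10111001 = 00100110
byte 3: 11110001 ^ 00111010 = 11001011
byte 4: 10100011 ^ 11000100 = 01100111
byte 5: 01001101 ^ 00101000 = 01100101
byte 6: 00101000 ^ 10111001 = 10010001
byte 7: 11001000 ^ 00111010 = 11110010
byte 8: 11011100 ^ 11000100 = 00011000
byte 9: 11011101 ^ 00101000 = 11110101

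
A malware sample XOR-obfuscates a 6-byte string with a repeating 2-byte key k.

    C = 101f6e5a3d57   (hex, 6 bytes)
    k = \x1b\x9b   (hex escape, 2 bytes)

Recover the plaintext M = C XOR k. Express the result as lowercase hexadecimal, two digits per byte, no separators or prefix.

0b8475c126cc

The 2-byte key repeats, so the effective keystream is 1b 9b 1b 9b 1b 9b.
byte 0: 10 xor 1b = 0b
byte 1: 1f xor 9b = 84
byte 2: 6e xor 1b = 75
byte 3: 5a xor 9b = c1
byte 4: 3d xor 1b = 26
byte 5: 57 xor 9b = cc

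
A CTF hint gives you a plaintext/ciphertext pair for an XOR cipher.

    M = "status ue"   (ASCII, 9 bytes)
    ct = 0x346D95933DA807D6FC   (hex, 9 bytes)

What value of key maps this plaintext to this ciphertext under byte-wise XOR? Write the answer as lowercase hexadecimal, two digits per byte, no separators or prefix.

Since ct = M ⊕ key, XORing both sides with M gives key = M ⊕ ct.
01110011 ⊕ 00110100 = 01000111
01110100 ⊕ 01101101 = 00011001
01100001 ⊕ 10010101 = 11110100
01110100 ⊕ 10010011 = 11100111
01110101 ⊕ 00111101 = 01001000
01110011 ⊕ 10101000 = 11011011
00100000 ⊕ 00000111 = 00100111
01110101 ⊕ 11010110 = 10100011
01100101 ⊕ 11111100 = 10011001

4719f4e748db27a399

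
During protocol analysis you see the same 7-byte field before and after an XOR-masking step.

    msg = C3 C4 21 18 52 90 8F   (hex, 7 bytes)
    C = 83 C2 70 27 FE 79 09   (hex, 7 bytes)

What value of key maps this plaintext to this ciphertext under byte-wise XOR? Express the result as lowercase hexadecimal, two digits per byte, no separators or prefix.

Since C = msg ⊕ key, XORing both sides with msg gives key = msg ⊕ C.
195 xor 131 =  64
196 xor 194 =   6
 33 xor 112 =  81
 24 xor  39 =  63
 82 xor 254 = 172
144 xor 121 = 233
143 xor   9 = 134

4006513face986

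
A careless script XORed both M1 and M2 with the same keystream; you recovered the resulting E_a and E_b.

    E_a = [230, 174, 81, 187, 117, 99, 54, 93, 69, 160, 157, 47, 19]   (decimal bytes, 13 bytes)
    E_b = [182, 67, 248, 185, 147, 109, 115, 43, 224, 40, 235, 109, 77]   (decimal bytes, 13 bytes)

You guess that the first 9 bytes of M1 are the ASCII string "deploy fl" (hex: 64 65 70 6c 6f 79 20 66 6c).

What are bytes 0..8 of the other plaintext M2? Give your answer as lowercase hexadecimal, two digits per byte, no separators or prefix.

3488d96e89776510c9

First, E_a ⊕ E_b = (M1 ⊕ K) ⊕ (M2 ⊕ K) = M1 ⊕ M2, so the key drops out. Then M2 = (M1 ⊕ M2) ⊕ M1 over the first 9 bytes.
byte 0: (e6 XOR b6) XOR 64 = 50 XOR 64 = 34
byte 1: (ae XOR 43) XOR 65 = ed XOR 65 = 88
byte 2: (51 XOR f8) XOR 70 = a9 XOR 70 = d9
byte 3: (bb XOR b9) XOR 6c = 02 XOR 6c = 6e
byte 4: (75 XOR 93) XOR 6f = e6 XOR 6f = 89
byte 5: (63 XOR 6d) XOR 79 = 0e XOR 79 = 77
byte 6: (36 XOR 73) XOR 20 = 45 XOR 20 = 65
byte 7: (5d XOR 2b) XOR 66 = 76 XOR 66 = 10
byte 8: (45 XOR e0) XOR 6c = a5 XOR 6c = c9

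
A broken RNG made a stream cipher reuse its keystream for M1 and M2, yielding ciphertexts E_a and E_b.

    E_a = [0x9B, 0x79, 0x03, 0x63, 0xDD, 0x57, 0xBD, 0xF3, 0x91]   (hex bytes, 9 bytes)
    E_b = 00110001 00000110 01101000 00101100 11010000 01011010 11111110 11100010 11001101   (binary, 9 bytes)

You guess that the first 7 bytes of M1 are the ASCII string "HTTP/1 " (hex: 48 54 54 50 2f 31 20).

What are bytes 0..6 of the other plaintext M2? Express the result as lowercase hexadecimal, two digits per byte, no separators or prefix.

e22b3f1f223c63

First, E_a ⊕ E_b = (M1 ⊕ K) ⊕ (M2 ⊕ K) = M1 ⊕ M2, so the key drops out. Then M2 = (M1 ⊕ M2) ⊕ M1 over the first 7 bytes.
byte 0: (9b ^ 31) ^ 48 = aa ^ 48 = e2
byte 1: (79 ^ 06) ^ 54 = 7f ^ 54 = 2b
byte 2: (03 ^ 68) ^ 54 = 6b ^ 54 = 3f
byte 3: (63 ^ 2c) ^ 50 = 4f ^ 50 = 1f
byte 4: (dd ^ d0) ^ 2f = 0d ^ 2f = 22
byte 5: (57 ^ 5a) ^ 31 = 0d ^ 31 = 3c
byte 6: (bd ^ fe) ^ 20 = 43 ^ 20 = 63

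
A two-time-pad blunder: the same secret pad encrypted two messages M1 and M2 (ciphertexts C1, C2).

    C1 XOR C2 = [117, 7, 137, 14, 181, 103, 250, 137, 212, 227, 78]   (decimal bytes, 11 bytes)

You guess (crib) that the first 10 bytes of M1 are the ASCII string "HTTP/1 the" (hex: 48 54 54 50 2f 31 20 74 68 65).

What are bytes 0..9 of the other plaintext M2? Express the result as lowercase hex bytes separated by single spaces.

Since C1 ⊕ C2 = M1 ⊕ M2, XORing with the guessed M1 bytes yields the corresponding M2 bytes: M2 = (C1 ⊕ C2) ⊕ M1.
75 XOR 48 = 3d
07 XOR 54 = 53
89 XOR 54 = dd
0e XOR 50 = 5e
b5 XOR 2f = 9a
67 XOR 31 = 56
fa XOR 20 = da
89 XOR 74 = fd
d4 XOR 68 = bc
e3 XOR 65 = 86

3d 53 dd 5e 9a 56 da fd bc 86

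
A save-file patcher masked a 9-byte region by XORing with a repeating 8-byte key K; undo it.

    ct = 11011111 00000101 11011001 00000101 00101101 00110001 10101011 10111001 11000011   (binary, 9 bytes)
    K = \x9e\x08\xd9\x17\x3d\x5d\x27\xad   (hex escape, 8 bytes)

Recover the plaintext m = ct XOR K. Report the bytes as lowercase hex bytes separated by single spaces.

The 8-byte key repeats, so the effective keystream is 9e 08 d9 17 3d 5d 27 ad 9e.
byte 0: df ^ 9e = 41
byte 1: 05 ^ 08 = 0d
byte 2: d9 ^ d9 = 00
byte 3: 05 ^ 17 = 12
byte 4: 2d ^ 3d = 10
byte 5: 31 ^ 5d = 6c
byte 6: ab ^ 27 = 8c
byte 7: b9 ^ ad = 14
byte 8: c3 ^ 9e = 5d

41 0d 00 12 10 6c 8c 14 5d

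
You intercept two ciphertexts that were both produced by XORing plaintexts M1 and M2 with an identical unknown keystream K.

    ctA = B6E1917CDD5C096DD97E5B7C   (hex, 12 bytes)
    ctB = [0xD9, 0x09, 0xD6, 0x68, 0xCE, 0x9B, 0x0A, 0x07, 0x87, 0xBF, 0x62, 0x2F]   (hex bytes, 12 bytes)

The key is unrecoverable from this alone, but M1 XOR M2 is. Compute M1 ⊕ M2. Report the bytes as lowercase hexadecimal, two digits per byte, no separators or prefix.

6fe8471413c7036a5ec13953

ctA ⊕ ctB = (M1 ⊕ K) ⊕ (M2 ⊕ K) = M1 ⊕ M2 — the shared key cancels under XOR.
byte 0: b6 XOR d9 = 6f
byte 1: e1 XOR 09 = e8
byte 2: 91 XOR d6 = 47
byte 3: 7c XOR 68 = 14
byte 4: dd XOR ce = 13
byte 5: 5c XOR 9b = c7
byte 6: 09 XOR 0a = 03
byte 7: 6d XOR 07 = 6a
byte 8: d9 XOR 87 = 5e
byte 9: 7e XOR bf = c1
byte 10: 5b XOR 62 = 39
byte 11: 7c XOR 2f = 53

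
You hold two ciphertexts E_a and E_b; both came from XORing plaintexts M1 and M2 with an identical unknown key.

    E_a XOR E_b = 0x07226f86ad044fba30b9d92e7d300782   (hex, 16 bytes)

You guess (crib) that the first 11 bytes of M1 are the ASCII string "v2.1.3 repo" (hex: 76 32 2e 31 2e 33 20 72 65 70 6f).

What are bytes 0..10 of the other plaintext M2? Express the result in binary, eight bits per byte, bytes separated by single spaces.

01110001 00010000 01000001 10110111 10000011 00110111 01101111 11001000 01010101 11001001 10110110

Since E_a ⊕ E_b = M1 ⊕ M2, XORing with the guessed M1 bytes yields the corresponding M2 bytes: M2 = (E_a ⊕ E_b) ⊕ M1.
00000111 ^ 01110110 = 01110001
00100010 ^ 00110010 = 00010000
01101111 ^ 00101110 = 01000001
10000110 ^ 00110001 = 10110111
10101101 ^ 00101110 = 10000011
00000100 ^ 00110011 = 00110111
01001111 ^ 00100000 = 01101111
10111010 ^ 01110010 = 11001000
00110000 ^ 01100101 = 01010101
10111001 ^ 01110000 = 11001001
11011001 ^ 01101111 = 10110110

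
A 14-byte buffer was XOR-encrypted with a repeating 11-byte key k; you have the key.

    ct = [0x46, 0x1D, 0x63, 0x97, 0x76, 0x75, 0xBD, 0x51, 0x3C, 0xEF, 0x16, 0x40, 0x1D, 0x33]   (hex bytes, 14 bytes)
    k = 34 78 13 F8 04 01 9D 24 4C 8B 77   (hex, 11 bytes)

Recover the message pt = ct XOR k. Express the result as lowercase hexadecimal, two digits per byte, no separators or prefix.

The 11-byte key repeats, so the effective keystream is 34 78 13 f8 04 01 9d 24 4c 8b 77 34 78 13.
byte 0: 46 ^ 34 = 72
byte 1: 1d ^ 78 = 65
byte 2: 63 ^ 13 = 70
byte 3: 97 ^ f8 = 6f
byte 4: 76 ^ 04 = 72
byte 5: 75 ^ 01 = 74
byte 6: bd ^ 9d = 20
byte 7: 51 ^ 24 = 75
byte 8: 3c ^ 4c = 70
byte 9: ef ^ 8b = 64
byte 10: 16 ^ 77 = 61
byte 11: 40 ^ 34 = 74
byte 12: 1d ^ 78 = 65
byte 13: 33 ^ 13 = 20

7265706f72742075706461746520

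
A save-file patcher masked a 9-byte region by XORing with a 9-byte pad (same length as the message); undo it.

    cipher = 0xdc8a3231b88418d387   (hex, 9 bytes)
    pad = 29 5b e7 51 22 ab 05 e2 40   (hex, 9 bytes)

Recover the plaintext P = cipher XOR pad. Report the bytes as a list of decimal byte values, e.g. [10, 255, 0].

[245, 209, 213, 96, 154, 47, 29, 49, 199]

XOR is its own inverse, so applying the key byte-wise gives the result directly.
byte 0: 11011100 ^ 00101001 = 11110101
byte 1: 10001010 ^ 01011011 = 11010001
byte 2: 00110010 ^ 11100111 = 11010101
byte 3: 00110001 ^ 01010001 = 01100000
byte 4: 10111000 ^ 00100010 = 10011010
byte 5: 10000100 ^ 10101011 = 00101111
byte 6: 00011000 ^ 00000101 = 00011101
byte 7: 11010011 ^ 11100010 = 00110001
byte 8: 10000111 ^ 01000000 = 11000111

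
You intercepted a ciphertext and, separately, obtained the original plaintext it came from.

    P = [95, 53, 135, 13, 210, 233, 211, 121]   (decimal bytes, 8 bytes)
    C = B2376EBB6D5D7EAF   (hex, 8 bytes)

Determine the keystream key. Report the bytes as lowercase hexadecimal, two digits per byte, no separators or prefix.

ed02e9b6bfb4add6

Since C = P ⊕ key, XORing both sides with P gives key = P ⊕ C.
01011111 XOR 10110010 = 11101101
00110101 XOR 00110111 = 00000010
10000111 XOR 01101110 = 11101001
00001101 XOR 10111011 = 10110110
11010010 XOR 01101101 = 10111111
11101001 XOR 01011101 = 10110100
11010011 XOR 01111110 = 10101101
01111001 XOR 10101111 = 11010110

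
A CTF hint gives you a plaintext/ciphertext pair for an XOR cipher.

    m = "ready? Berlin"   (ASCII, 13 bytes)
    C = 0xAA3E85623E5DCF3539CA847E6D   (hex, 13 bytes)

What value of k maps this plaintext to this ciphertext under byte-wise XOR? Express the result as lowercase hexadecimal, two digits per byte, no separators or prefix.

d85be4064762ef775cb8e81703

Since C = m ⊕ k, XORing both sides with m gives k = m ⊕ C.
72 xor aa = d8
65 xor 3e = 5b
61 xor 85 = e4
64 xor 62 = 06
79 xor 3e = 47
3f xor 5d = 62
20 xor cf = ef
42 xor 35 = 77
65 xor 39 = 5c
72 xor ca = b8
6c xor 84 = e8
69 xor 7e = 17
6e xor 6d = 03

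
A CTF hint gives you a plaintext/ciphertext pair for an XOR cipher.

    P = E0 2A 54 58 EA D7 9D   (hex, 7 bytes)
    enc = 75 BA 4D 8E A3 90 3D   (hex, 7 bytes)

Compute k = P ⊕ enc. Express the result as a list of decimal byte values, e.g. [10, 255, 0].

Since enc = P ⊕ k, XORing both sides with P gives k = P ⊕ enc.
byte 0: e0 ^ 75 = 95
byte 1: 2a ^ ba = 90
byte 2: 54 ^ 4d = 19
byte 3: 58 ^ 8e = d6
byte 4: ea ^ a3 = 49
byte 5: d7 ^ 90 = 47
byte 6: 9d ^ 3d = a0

[149, 144, 25, 214, 73, 71, 160]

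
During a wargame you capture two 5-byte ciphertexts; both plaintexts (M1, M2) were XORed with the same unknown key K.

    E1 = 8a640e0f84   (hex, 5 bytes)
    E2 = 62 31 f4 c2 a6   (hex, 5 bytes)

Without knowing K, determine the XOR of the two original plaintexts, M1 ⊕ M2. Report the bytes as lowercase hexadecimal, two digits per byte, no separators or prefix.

E1 ⊕ E2 = (M1 ⊕ K) ⊕ (M2 ⊕ K) = M1 ⊕ M2 — the shared key cancels under XOR.
10001010 ^ 01100010 = 11101000
01100100 ^ 00110001 = 01010101
00001110 ^ 11110100 = 11111010
00001111 ^ 11000010 = 11001101
10000100 ^ 10100110 = 00100010

e855facd22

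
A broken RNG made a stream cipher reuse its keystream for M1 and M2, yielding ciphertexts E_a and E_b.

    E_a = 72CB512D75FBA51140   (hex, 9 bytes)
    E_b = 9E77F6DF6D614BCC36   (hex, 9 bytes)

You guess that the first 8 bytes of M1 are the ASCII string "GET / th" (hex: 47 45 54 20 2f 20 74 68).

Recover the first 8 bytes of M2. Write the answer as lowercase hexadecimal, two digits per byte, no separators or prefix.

abf9f3d237ba9ab5

First, E_a ⊕ E_b = (M1 ⊕ K) ⊕ (M2 ⊕ K) = M1 ⊕ M2, so the key drops out. Then M2 = (M1 ⊕ M2) ⊕ M1 over the first 8 bytes.
byte 0: (72 ⊕ 9e) ⊕ 47 = ec ⊕ 47 = ab
byte 1: (cb ⊕ 77) ⊕ 45 = bc ⊕ 45 = f9
byte 2: (51 ⊕ f6) ⊕ 54 = a7 ⊕ 54 = f3
byte 3: (2d ⊕ df) ⊕ 20 = f2 ⊕ 20 = d2
byte 4: (75 ⊕ 6d) ⊕ 2f = 18 ⊕ 2f = 37
byte 5: (fb ⊕ 61) ⊕ 20 = 9a ⊕ 20 = ba
byte 6: (a5 ⊕ 4b) ⊕ 74 = ee ⊕ 74 = 9a
byte 7: (11 ⊕ cc) ⊕ 68 = dd ⊕ 68 = b5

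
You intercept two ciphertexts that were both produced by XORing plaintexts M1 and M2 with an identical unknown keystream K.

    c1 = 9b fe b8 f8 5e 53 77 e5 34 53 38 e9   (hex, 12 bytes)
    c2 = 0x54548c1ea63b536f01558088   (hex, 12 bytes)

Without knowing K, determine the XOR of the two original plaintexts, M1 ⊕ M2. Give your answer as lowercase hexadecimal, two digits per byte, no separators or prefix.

cfaa34e6f868248a3506b861

c1 ⊕ c2 = (M1 ⊕ K) ⊕ (M2 ⊕ K) = M1 ⊕ M2 — the shared key cancels under XOR.
byte 0: 9b ⊕ 54 = cf
byte 1: fe ⊕ 54 = aa
byte 2: b8 ⊕ 8c = 34
byte 3: f8 ⊕ 1e = e6
byte 4: 5e ⊕ a6 = f8
byte 5: 53 ⊕ 3b = 68
byte 6: 77 ⊕ 53 = 24
byte 7: e5 ⊕ 6f = 8a
byte 8: 34 ⊕ 01 = 35
byte 9: 53 ⊕ 55 = 06
byte 10: 38 ⊕ 80 = b8
byte 11: e9 ⊕ 88 = 61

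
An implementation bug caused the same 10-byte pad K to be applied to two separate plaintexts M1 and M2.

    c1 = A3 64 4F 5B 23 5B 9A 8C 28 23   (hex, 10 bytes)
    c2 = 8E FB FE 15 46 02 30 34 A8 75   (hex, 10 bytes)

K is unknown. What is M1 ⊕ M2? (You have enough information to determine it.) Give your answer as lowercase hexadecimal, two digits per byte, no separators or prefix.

c1 ⊕ c2 = (M1 ⊕ K) ⊕ (M2 ⊕ K) = M1 ⊕ M2 — the shared key cancels under XOR.
byte 0: 10100011 ⊕ 10001110 = 00101101
byte 1: 01100100 ⊕ 11111011 = 10011111
byte 2: 01001111 ⊕ 11111110 = 10110001
byte 3: 01011011 ⊕ 00010101 = 01001110
byte 4: 00100011 ⊕ 01000110 = 01100101
byte 5: 01011011 ⊕ 00000010 = 01011001
byte 6: 10011010 ⊕ 00110000 = 10101010
byte 7: 10001100 ⊕ 00110100 = 10111000
byte 8: 00101000 ⊕ 10101000 = 10000000
byte 9: 00100011 ⊕ 01110101 = 01010110

2d9fb14e6559aab88056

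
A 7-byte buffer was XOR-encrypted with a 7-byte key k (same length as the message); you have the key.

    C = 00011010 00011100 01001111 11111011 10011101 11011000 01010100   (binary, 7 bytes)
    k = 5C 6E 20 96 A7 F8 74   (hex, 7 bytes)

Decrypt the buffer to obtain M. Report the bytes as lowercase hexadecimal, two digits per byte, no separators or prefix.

XOR is its own inverse, so applying the key byte-wise gives the result directly.
1a ^ 5c = 46
1c ^ 6e = 72
4f ^ 20 = 6f
fb ^ 96 = 6d
9d ^ a7 = 3a
d8 ^ f8 = 20
54 ^ 74 = 20

46726f6d3a2020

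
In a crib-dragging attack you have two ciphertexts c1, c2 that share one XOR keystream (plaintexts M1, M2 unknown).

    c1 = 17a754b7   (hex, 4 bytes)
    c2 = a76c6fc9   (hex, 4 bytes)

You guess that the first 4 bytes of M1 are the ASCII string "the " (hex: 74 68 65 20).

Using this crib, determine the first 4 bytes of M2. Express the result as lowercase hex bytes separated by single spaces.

c4 a3 5e 5e

First, c1 ⊕ c2 = (M1 ⊕ K) ⊕ (M2 ⊕ K) = M1 ⊕ M2, so the key drops out. Then M2 = (M1 ⊕ M2) ⊕ M1 over the first 4 bytes.
byte 0: (17 XOR a7) XOR 74 = b0 XOR 74 = c4
byte 1: (a7 XOR 6c) XOR 68 = cb XOR 68 = a3
byte 2: (54 XOR 6f) XOR 65 = 3b XOR 65 = 5e
byte 3: (b7 XOR c9) XOR 20 = 7e XOR 20 = 5e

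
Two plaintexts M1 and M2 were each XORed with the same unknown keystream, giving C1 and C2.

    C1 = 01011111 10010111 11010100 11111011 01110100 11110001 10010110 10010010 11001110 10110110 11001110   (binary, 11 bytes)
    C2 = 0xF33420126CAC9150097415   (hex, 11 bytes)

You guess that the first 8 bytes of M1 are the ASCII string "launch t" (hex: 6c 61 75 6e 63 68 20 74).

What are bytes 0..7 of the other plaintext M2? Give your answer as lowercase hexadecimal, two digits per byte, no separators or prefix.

c0c281877b3527b6

First, C1 ⊕ C2 = (M1 ⊕ K) ⊕ (M2 ⊕ K) = M1 ⊕ M2, so the key drops out. Then M2 = (M1 ⊕ M2) ⊕ M1 over the first 8 bytes.
byte 0: (5f ⊕ f3) ⊕ 6c = ac ⊕ 6c = c0
byte 1: (97 ⊕ 34) ⊕ 61 = a3 ⊕ 61 = c2
byte 2: (d4 ⊕ 20) ⊕ 75 = f4 ⊕ 75 = 81
byte 3: (fb ⊕ 12) ⊕ 6e = e9 ⊕ 6e = 87
byte 4: (74 ⊕ 6c) ⊕ 63 = 18 ⊕ 63 = 7b
byte 5: (f1 ⊕ ac) ⊕ 68 = 5d ⊕ 68 = 35
byte 6: (96 ⊕ 91) ⊕ 20 = 07 ⊕ 20 = 27
byte 7: (92 ⊕ 50) ⊕ 74 = c2 ⊕ 74 = b6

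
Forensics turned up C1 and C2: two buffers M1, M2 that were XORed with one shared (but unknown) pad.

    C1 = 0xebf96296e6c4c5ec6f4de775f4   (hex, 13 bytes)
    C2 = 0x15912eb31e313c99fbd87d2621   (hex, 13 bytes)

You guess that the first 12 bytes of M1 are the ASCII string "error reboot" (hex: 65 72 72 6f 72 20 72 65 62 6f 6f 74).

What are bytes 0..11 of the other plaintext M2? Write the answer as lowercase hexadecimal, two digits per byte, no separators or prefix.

First, C1 ⊕ C2 = (M1 ⊕ K) ⊕ (M2 ⊕ K) = M1 ⊕ M2, so the key drops out. Then M2 = (M1 ⊕ M2) ⊕ M1 over the first 12 bytes.
byte 0: (eb ^ 15) ^ 65 = fe ^ 65 = 9b
byte 1: (f9 ^ 91) ^ 72 = 68 ^ 72 = 1a
byte 2: (62 ^ 2e) ^ 72 = 4c ^ 72 = 3e
byte 3: (96 ^ b3) ^ 6f = 25 ^ 6f = 4a
byte 4: (e6 ^ 1e) ^ 72 = f8 ^ 72 = 8a
byte 5: (c4 ^ 31) ^ 20 = f5 ^ 20 = d5
byte 6: (c5 ^ 3c) ^ 72 = f9 ^ 72 = 8b
byte 7: (ec ^ 99) ^ 65 = 75 ^ 65 = 10
byte 8: (6f ^ fb) ^ 62 = 94 ^ 62 = f6
byte 9: (4d ^ d8) ^ 6f = 95 ^ 6f = fa
byte 10: (e7 ^ 7d) ^ 6f = 9a ^ 6f = f5
byte 11: (75 ^ 26) ^ 74 = 53 ^ 74 = 27

9b1a3e4a8ad58b10f6faf527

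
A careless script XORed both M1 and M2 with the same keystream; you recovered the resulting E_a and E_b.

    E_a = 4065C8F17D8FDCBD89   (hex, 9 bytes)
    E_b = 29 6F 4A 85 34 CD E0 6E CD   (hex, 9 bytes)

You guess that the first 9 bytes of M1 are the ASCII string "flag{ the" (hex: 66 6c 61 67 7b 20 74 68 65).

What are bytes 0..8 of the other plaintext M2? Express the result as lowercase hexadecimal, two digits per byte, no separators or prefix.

First, E_a ⊕ E_b = (M1 ⊕ K) ⊕ (M2 ⊕ K) = M1 ⊕ M2, so the key drops out. Then M2 = (M1 ⊕ M2) ⊕ M1 over the first 9 bytes.
byte 0: (40 xor 29) xor 66 = 69 xor 66 = 0f
byte 1: (65 xor 6f) xor 6c = 0a xor 6c = 66
byte 2: (c8 xor 4a) xor 61 = 82 xor 61 = e3
byte 3: (f1 xor 85) xor 67 = 74 xor 67 = 13
byte 4: (7d xor 34) xor 7b = 49 xor 7b = 32
byte 5: (8f xor cd) xor 20 = 42 xor 20 = 62
byte 6: (dc xor e0) xor 74 = 3c xor 74 = 48
byte 7: (bd xor 6e) xor 68 = d3 xor 68 = bb
byte 8: (89 xor cd) xor 65 = 44 xor 65 = 21

0f66e313326248bb21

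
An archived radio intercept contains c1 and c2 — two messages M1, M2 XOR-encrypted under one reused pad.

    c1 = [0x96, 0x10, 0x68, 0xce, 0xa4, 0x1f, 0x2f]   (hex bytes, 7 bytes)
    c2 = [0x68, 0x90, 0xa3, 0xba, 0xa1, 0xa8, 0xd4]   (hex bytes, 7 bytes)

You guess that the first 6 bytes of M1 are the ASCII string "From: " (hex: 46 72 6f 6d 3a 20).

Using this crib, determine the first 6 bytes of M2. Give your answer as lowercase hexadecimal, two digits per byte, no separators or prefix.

First, c1 ⊕ c2 = (M1 ⊕ K) ⊕ (M2 ⊕ K) = M1 ⊕ M2, so the key drops out. Then M2 = (M1 ⊕ M2) ⊕ M1 over the first 6 bytes.
byte 0: (96 ⊕ 68) ⊕ 46 = fe ⊕ 46 = b8
byte 1: (10 ⊕ 90) ⊕ 72 = 80 ⊕ 72 = f2
byte 2: (68 ⊕ a3) ⊕ 6f = cb ⊕ 6f = a4
byte 3: (ce ⊕ ba) ⊕ 6d = 74 ⊕ 6d = 19
byte 4: (a4 ⊕ a1) ⊕ 3a = 05 ⊕ 3a = 3f
byte 5: (1f ⊕ a8) ⊕ 20 = b7 ⊕ 20 = 97

b8f2a4193f97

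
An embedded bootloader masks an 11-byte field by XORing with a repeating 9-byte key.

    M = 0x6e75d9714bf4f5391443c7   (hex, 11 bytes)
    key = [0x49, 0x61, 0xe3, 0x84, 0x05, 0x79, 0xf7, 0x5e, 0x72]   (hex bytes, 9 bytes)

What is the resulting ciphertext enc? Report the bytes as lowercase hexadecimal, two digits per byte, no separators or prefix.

The 9-byte key repeats, so the effective keystream is 49 61 e3 84 05 79 f7 5e 72 49 61.
byte 0: 6e ^ 49 = 27
byte 1: 75 ^ 61 = 14
byte 2: d9 ^ e3 = 3a
byte 3: 71 ^ 84 = f5
byte 4: 4b ^ 05 = 4e
byte 5: f4 ^ 79 = 8d
byte 6: f5 ^ f7 = 02
byte 7: 39 ^ 5e = 67
byte 8: 14 ^ 72 = 66
byte 9: 43 ^ 49 = 0a
byte 10: c7 ^ 61 = a6

27143af54e8d0267660aa6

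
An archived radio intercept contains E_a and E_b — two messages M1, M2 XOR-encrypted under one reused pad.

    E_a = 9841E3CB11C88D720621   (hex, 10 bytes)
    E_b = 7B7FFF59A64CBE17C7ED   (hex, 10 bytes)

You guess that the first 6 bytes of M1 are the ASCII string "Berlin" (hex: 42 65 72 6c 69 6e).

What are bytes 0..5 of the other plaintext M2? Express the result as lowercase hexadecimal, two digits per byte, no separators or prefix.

a15b6efedeea

First, E_a ⊕ E_b = (M1 ⊕ K) ⊕ (M2 ⊕ K) = M1 ⊕ M2, so the key drops out. Then M2 = (M1 ⊕ M2) ⊕ M1 over the first 6 bytes.
byte 0: (98 XOR 7b) XOR 42 = e3 XOR 42 = a1
byte 1: (41 XOR 7f) XOR 65 = 3e XOR 65 = 5b
byte 2: (e3 XOR ff) XOR 72 = 1c XOR 72 = 6e
byte 3: (cb XOR 59) XOR 6c = 92 XOR 6c = fe
byte 4: (11 XOR a6) XOR 69 = b7 XOR 69 = de
byte 5: (c8 XOR 4c) XOR 6e = 84 XOR 6e = ea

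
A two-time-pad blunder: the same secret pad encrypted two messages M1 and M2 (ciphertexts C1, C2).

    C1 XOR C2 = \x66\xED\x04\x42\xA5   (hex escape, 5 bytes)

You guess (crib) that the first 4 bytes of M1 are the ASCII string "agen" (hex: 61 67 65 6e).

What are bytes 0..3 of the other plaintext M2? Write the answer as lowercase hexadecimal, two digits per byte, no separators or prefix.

078a612c

Since C1 ⊕ C2 = M1 ⊕ M2, XORing with the guessed M1 bytes yields the corresponding M2 bytes: M2 = (C1 ⊕ C2) ⊕ M1.
66 ⊕ 61 = 07
ed ⊕ 67 = 8a
04 ⊕ 65 = 61
42 ⊕ 6e = 2c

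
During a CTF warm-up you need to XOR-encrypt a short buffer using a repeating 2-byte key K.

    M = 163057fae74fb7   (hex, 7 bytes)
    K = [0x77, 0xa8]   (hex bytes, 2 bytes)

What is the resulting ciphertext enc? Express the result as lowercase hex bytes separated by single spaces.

61 98 20 52 90 e7 c0

The 2-byte key repeats, so the effective keystream is 77 a8 77 a8 77 a8 77.
byte 0:  22 ⊕ 119 =  97
byte 1:  48 ⊕ 168 = 152
byte 2:  87 ⊕ 119 =  32
byte 3: 250 ⊕ 168 =  82
byte 4: 231 ⊕ 119 = 144
byte 5:  79 ⊕ 168 = 231
byte 6: 183 ⊕ 119 = 192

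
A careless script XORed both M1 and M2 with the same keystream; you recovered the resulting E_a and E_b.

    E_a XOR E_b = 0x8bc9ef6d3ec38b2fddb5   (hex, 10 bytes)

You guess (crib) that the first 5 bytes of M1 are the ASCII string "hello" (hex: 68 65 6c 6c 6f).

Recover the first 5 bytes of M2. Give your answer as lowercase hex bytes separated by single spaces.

e3 ac 83 01 51

Since E_a ⊕ E_b = M1 ⊕ M2, XORing with the guessed M1 bytes yields the corresponding M2 bytes: M2 = (E_a ⊕ E_b) ⊕ M1.
8b ⊕ 68 = e3
c9 ⊕ 65 = ac
ef ⊕ 6c = 83
6d ⊕ 6c = 01
3e ⊕ 6f = 51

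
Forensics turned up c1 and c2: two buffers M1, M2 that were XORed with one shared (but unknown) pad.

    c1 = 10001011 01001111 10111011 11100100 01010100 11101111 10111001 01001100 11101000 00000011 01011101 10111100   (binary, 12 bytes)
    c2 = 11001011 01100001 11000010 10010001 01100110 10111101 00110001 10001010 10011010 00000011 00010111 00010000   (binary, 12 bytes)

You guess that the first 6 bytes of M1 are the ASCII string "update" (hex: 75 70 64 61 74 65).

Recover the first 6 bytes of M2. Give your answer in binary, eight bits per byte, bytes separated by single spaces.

00110101 01011110 00011101 00010100 01000110 00110111

First, c1 ⊕ c2 = (M1 ⊕ K) ⊕ (M2 ⊕ K) = M1 ⊕ M2, so the key drops out. Then M2 = (M1 ⊕ M2) ⊕ M1 over the first 6 bytes.
byte 0: (8b xor cb) xor 75 = 40 xor 75 = 35
byte 1: (4f xor 61) xor 70 = 2e xor 70 = 5e
byte 2: (bb xor c2) xor 64 = 79 xor 64 = 1d
byte 3: (e4 xor 91) xor 61 = 75 xor 61 = 14
byte 4: (54 xor 66) xor 74 = 32 xor 74 = 46
byte 5: (ef xor bd) xor 65 = 52 xor 65 = 37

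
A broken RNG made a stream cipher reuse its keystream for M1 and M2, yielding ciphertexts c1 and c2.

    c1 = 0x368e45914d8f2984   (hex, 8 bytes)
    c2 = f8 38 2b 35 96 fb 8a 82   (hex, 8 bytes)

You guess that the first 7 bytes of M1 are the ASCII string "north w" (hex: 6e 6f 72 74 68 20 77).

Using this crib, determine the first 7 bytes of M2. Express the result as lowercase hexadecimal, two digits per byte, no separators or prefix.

a0d91cd0b354d4

First, c1 ⊕ c2 = (M1 ⊕ K) ⊕ (M2 ⊕ K) = M1 ⊕ M2, so the key drops out. Then M2 = (M1 ⊕ M2) ⊕ M1 over the first 7 bytes.
byte 0: (36 ^ f8) ^ 6e = ce ^ 6e = a0
byte 1: (8e ^ 38) ^ 6f = b6 ^ 6f = d9
byte 2: (45 ^ 2b) ^ 72 = 6e ^ 72 = 1c
byte 3: (91 ^ 35) ^ 74 = a4 ^ 74 = d0
byte 4: (4d ^ 96) ^ 68 = db ^ 68 = b3
byte 5: (8f ^ fb) ^ 20 = 74 ^ 20 = 54
byte 6: (29 ^ 8a) ^ 77 = a3 ^ 77 = d4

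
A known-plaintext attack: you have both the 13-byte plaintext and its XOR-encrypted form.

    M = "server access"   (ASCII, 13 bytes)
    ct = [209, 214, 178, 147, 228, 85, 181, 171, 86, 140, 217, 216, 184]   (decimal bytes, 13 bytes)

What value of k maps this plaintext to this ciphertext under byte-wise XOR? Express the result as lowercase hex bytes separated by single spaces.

Since ct = M ⊕ k, XORing both sides with M gives k = M ⊕ ct.
byte 0: 115 ^ 209 = 162
byte 1: 101 ^ 214 = 179
byte 2: 114 ^ 178 = 192
byte 3: 118 ^ 147 = 229
byte 4: 101 ^ 228 = 129
byte 5: 114 ^  85 =  39
byte 6:  32 ^ 181 = 149
byte 7:  97 ^ 171 = 202
byte 8:  99 ^  86 =  53
byte 9:  99 ^ 140 = 239
byte 10: 101 ^ 217 = 188
byte 11: 115 ^ 216 = 171
byte 12: 115 ^ 184 = 203

a2 b3 c0 e5 81 27 95 ca 35 ef bc ab cb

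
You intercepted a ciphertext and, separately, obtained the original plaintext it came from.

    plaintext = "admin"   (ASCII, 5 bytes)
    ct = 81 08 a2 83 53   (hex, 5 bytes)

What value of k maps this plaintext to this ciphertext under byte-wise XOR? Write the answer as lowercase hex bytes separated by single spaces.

e0 6c cf ea 3d

Since ct = plaintext ⊕ k, XORing both sides with plaintext gives k = plaintext ⊕ ct.
 97 ⊕ 129 = 224
100 ⊕   8 = 108
109 ⊕ 162 = 207
105 ⊕ 131 = 234
110 ⊕  83 =  61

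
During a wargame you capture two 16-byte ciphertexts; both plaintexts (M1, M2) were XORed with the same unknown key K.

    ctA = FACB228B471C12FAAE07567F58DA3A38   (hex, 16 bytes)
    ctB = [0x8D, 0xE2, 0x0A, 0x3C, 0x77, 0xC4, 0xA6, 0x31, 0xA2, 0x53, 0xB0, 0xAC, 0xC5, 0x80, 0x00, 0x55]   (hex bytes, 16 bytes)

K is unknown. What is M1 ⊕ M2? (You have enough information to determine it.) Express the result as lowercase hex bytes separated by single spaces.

77 29 28 b7 30 d8 b4 cb 0c 54 e6 d3 9d 5a 3a 6d

ctA ⊕ ctB = (M1 ⊕ K) ⊕ (M2 ⊕ K) = M1 ⊕ M2 — the shared key cancels under XOR.
byte 0: 11111010 xor 10001101 = 01110111
byte 1: 11001011 xor 11100010 = 00101001
byte 2: 00100010 xor 00001010 = 00101000
byte 3: 10001011 xor 00111100 = 10110111
byte 4: 01000111 xor 01110111 = 00110000
byte 5: 00011100 xor 11000100 = 11011000
byte 6: 00010010 xor 10100110 = 10110100
byte 7: 11111010 xor 00110001 = 11001011
byte 8: 10101110 xor 10100010 = 00001100
byte 9: 00000111 xor 01010011 = 01010100
byte 10: 01010110 xor 10110000 = 11100110
byte 11: 01111111 xor 10101100 = 11010011
byte 12: 01011000 xor 11000101 = 10011101
byte 13: 11011010 xor 10000000 = 01011010
byte 14: 00111010 xor 00000000 = 00111010
byte 15: 00111000 xor 01010101 = 01101101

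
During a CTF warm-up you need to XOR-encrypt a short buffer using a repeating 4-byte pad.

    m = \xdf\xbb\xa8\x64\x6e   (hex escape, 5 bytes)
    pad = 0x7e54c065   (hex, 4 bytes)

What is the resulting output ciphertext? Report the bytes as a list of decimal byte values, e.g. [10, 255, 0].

[161, 239, 104, 1, 16]

The 4-byte key repeats, so the effective keystream is 7e 54 c0 65 7e.
byte 0: 11011111 xor 01111110 = 10100001
byte 1: 10111011 xor 01010100 = 11101111
byte 2: 10101000 xor 11000000 = 01101000
byte 3: 01100100 xor 01100101 = 00000001
byte 4: 01101110 xor 01111110 = 00010000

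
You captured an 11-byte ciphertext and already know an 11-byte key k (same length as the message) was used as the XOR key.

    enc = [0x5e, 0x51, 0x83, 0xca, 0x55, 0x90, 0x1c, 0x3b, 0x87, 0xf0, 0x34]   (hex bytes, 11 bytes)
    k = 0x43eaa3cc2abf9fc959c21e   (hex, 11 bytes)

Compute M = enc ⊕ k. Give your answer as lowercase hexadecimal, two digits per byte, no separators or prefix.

5e ^ 43 = 1d
51 ^ ea = bb
83 ^ a3 = 20
ca ^ cc = 06
55 ^ 2a = 7f
90 ^ bf = 2f
1c ^ 9f = 83
3b ^ c9 = f2
87 ^ 59 = de
f0 ^ c2 = 32
34 ^ 1e = 2a

1dbb20067f2f83f2de322a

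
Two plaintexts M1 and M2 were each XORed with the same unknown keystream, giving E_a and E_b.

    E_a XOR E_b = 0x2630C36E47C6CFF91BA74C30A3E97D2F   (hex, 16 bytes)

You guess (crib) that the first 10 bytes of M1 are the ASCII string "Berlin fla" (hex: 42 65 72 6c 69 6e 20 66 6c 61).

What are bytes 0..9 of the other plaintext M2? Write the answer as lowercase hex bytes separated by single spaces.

64 55 b1 02 2e a8 ef 9f 77 c6

Since E_a ⊕ E_b = M1 ⊕ M2, XORing with the guessed M1 bytes yields the corresponding M2 bytes: M2 = (E_a ⊕ E_b) ⊕ M1.
byte 0: 26 XOR 42 = 64
byte 1: 30 XOR 65 = 55
byte 2: c3 XOR 72 = b1
byte 3: 6e XOR 6c = 02
byte 4: 47 XOR 69 = 2e
byte 5: c6 XOR 6e = a8
byte 6: cf XOR 20 = ef
byte 7: f9 XOR 66 = 9f
byte 8: 1b XOR 6c = 77
byte 9: a7 XOR 61 = c6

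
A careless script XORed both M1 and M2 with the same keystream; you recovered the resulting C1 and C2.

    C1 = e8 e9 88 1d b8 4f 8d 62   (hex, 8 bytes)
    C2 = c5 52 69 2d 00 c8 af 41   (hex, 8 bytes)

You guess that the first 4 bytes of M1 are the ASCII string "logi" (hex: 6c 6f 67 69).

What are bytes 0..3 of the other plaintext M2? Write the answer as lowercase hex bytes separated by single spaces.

First, C1 ⊕ C2 = (M1 ⊕ K) ⊕ (M2 ⊕ K) = M1 ⊕ M2, so the key drops out. Then M2 = (M1 ⊕ M2) ⊕ M1 over the first 4 bytes.
byte 0: (e8 ^ c5) ^ 6c = 2d ^ 6c = 41
byte 1: (e9 ^ 52) ^ 6f = bb ^ 6f = d4
byte 2: (88 ^ 69) ^ 67 = e1 ^ 67 = 86
byte 3: (1d ^ 2d) ^ 69 = 30 ^ 69 = 59

41 d4 86 59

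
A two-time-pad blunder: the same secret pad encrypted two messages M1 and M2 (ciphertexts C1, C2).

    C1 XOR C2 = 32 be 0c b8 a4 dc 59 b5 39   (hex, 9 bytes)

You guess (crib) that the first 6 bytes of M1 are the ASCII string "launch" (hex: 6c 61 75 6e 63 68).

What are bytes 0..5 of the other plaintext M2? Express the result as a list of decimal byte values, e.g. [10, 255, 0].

[94, 223, 121, 214, 199, 180]

Since C1 ⊕ C2 = M1 ⊕ M2, XORing with the guessed M1 bytes yields the corresponding M2 bytes: M2 = (C1 ⊕ C2) ⊕ M1.
32 ^ 6c = 5e
be ^ 61 = df
0c ^ 75 = 79
b8 ^ 6e = d6
a4 ^ 63 = c7
dc ^ 68 = b4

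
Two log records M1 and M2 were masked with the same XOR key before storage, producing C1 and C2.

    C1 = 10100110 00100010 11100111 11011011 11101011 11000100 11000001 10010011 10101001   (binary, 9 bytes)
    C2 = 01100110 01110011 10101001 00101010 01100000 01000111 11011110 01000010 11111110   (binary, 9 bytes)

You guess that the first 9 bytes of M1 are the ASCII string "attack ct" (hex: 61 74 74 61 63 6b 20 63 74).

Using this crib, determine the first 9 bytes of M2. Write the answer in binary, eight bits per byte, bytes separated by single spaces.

10100001 00100101 00111010 10010000 11101000 11101000 00111111 10110010 00100011

First, C1 ⊕ C2 = (M1 ⊕ K) ⊕ (M2 ⊕ K) = M1 ⊕ M2, so the key drops out. Then M2 = (M1 ⊕ M2) ⊕ M1 over the first 9 bytes.
byte 0: (a6 xor 66) xor 61 = c0 xor 61 = a1
byte 1: (22 xor 73) xor 74 = 51 xor 74 = 25
byte 2: (e7 xor a9) xor 74 = 4e xor 74 = 3a
byte 3: (db xor 2a) xor 61 = f1 xor 61 = 90
byte 4: (eb xor 60) xor 63 = 8b xor 63 = e8
byte 5: (c4 xor 47) xor 6b = 83 xor 6b = e8
byte 6: (c1 xor de) xor 20 = 1f xor 20 = 3f
byte 7: (93 xor 42) xor 63 = d1 xor 63 = b2
byte 8: (a9 xor fe) xor 74 = 57 xor 74 = 23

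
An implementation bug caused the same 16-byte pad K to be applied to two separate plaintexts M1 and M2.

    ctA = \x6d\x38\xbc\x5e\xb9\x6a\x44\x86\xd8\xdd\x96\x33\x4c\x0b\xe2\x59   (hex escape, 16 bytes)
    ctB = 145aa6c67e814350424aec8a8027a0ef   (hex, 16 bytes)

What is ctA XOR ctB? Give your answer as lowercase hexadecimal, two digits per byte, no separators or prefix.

79621a98c7eb07d69a977ab9cc2c42b6

ctA ⊕ ctB = (M1 ⊕ K) ⊕ (M2 ⊕ K) = M1 ⊕ M2 — the shared key cancels under XOR.
01101101 ⊕ 00010100 = 01111001
00111000 ⊕ 01011010 = 01100010
10111100 ⊕ 10100110 = 00011010
01011110 ⊕ 11000110 = 10011000
10111001 ⊕ 01111110 = 11000111
01101010 ⊕ 10000001 = 11101011
01000100 ⊕ 01000011 = 00000111
10000110 ⊕ 01010000 = 11010110
11011000 ⊕ 01000010 = 10011010
11011101 ⊕ 01001010 = 10010111
10010110 ⊕ 11101100 = 01111010
00110011 ⊕ 10001010 = 10111001
01001100 ⊕ 10000000 = 11001100
00001011 ⊕ 00100111 = 00101100
11100010 ⊕ 10100000 = 01000010
01011001 ⊕ 11101111 = 10110110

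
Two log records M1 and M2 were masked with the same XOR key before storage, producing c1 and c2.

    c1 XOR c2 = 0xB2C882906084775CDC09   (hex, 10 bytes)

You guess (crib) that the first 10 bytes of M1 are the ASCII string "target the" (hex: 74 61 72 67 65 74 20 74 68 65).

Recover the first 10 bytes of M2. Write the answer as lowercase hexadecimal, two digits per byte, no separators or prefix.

Since c1 ⊕ c2 = M1 ⊕ M2, XORing with the guessed M1 bytes yields the corresponding M2 bytes: M2 = (c1 ⊕ c2) ⊕ M1.
byte 0: b2 ⊕ 74 = c6
byte 1: c8 ⊕ 61 = a9
byte 2: 82 ⊕ 72 = f0
byte 3: 90 ⊕ 67 = f7
byte 4: 60 ⊕ 65 = 05
byte 5: 84 ⊕ 74 = f0
byte 6: 77 ⊕ 20 = 57
byte 7: 5c ⊕ 74 = 28
byte 8: dc ⊕ 68 = b4
byte 9: 09 ⊕ 65 = 6c

c6a9f0f705f05728b46c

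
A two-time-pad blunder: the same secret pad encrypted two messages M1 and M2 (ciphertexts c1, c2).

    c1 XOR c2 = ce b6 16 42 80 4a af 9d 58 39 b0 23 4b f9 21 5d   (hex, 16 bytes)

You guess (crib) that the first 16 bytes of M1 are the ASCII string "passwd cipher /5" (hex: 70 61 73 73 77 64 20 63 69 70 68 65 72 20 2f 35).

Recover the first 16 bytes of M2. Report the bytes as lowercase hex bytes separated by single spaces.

Since c1 ⊕ c2 = M1 ⊕ M2, XORing with the guessed M1 bytes yields the corresponding M2 bytes: M2 = (c1 ⊕ c2) ⊕ M1.
206 ⊕ 112 = 190
182 ⊕  97 = 215
 22 ⊕ 115 = 101
 66 ⊕ 115 =  49
128 ⊕ 119 = 247
 74 ⊕ 100 =  46
175 ⊕  32 = 143
157 ⊕  99 = 254
 88 ⊕ 105 =  49
 57 ⊕ 112 =  73
176 ⊕ 104 = 216
 35 ⊕ 101 =  70
 75 ⊕ 114 =  57
249 ⊕  32 = 217
 33 ⊕  47 =  14
 93 ⊕  53 = 104

be d7 65 31 f7 2e 8f fe 31 49 d8 46 39 d9 0e 68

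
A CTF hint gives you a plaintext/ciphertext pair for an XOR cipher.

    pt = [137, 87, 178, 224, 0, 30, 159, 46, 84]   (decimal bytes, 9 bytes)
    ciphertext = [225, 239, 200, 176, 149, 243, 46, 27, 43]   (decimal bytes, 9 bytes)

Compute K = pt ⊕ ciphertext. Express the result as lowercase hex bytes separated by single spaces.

Since ciphertext = pt ⊕ K, XORing both sides with pt gives K = pt ⊕ ciphertext.
137 xor 225 = 104
 87 xor 239 = 184
178 xor 200 = 122
224 xor 176 =  80
  0 xor 149 = 149
 30 xor 243 = 237
159 xor  46 = 177
 46 xor  27 =  53
 84 xor  43 = 127

68 b8 7a 50 95 ed b1 35 7f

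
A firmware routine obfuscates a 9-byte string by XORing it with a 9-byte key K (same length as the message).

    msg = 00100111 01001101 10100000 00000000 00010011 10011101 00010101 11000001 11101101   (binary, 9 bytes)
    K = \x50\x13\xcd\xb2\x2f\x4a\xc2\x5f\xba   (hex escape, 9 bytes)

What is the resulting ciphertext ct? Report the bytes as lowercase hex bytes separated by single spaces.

77 5e 6d b2 3c d7 d7 9e 57

XOR is its own inverse, so applying the key byte-wise gives the result directly.
27 ^ 50 = 77
4d ^ 13 = 5e
a0 ^ cd = 6d
00 ^ b2 = b2
13 ^ 2f = 3c
9d ^ 4a = d7
15 ^ c2 = d7
c1 ^ 5f = 9e
ed ^ ba = 57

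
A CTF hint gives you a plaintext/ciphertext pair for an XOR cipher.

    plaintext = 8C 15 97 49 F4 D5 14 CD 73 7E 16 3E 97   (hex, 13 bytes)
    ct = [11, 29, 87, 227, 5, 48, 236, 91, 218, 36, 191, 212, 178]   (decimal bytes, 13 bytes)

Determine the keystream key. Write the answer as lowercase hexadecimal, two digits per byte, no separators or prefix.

8708c0aaf1e5f896a95aa9ea25

Since ct = plaintext ⊕ key, XORing both sides with plaintext gives key = plaintext ⊕ ct.
8c ⊕ 0b = 87
15 ⊕ 1d = 08
97 ⊕ 57 = c0
49 ⊕ e3 = aa
f4 ⊕ 05 = f1
d5 ⊕ 30 = e5
14 ⊕ ec = f8
cd ⊕ 5b = 96
73 ⊕ da = a9
7e ⊕ 24 = 5a
16 ⊕ bf = a9
3e ⊕ d4 = ea
97 ⊕ b2 = 25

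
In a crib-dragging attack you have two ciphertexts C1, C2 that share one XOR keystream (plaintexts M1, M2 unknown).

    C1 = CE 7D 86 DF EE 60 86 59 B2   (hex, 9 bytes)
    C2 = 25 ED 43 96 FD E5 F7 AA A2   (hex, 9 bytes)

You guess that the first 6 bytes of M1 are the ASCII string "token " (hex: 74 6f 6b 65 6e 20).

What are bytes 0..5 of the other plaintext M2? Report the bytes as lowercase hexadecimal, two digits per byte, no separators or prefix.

First, C1 ⊕ C2 = (M1 ⊕ K) ⊕ (M2 ⊕ K) = M1 ⊕ M2, so the key drops out. Then M2 = (M1 ⊕ M2) ⊕ M1 over the first 6 bytes.
byte 0: (ce ⊕ 25) ⊕ 74 = eb ⊕ 74 = 9f
byte 1: (7d ⊕ ed) ⊕ 6f = 90 ⊕ 6f = ff
byte 2: (86 ⊕ 43) ⊕ 6b = c5 ⊕ 6b = ae
byte 3: (df ⊕ 96) ⊕ 65 = 49 ⊕ 65 = 2c
byte 4: (ee ⊕ fd) ⊕ 6e = 13 ⊕ 6e = 7d
byte 5: (60 ⊕ e5) ⊕ 20 = 85 ⊕ 20 = a5

9fffae2c7da5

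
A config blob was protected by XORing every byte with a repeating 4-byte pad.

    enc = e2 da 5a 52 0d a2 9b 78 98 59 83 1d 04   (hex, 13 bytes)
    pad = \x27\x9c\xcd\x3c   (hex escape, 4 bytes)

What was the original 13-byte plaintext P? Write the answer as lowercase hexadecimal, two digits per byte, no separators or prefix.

The 4-byte key repeats, so the effective keystream is 27 9c cd 3c 27 9c cd 3c 27 9c cd 3c 27.
byte 0: 226 ^  39 = 197
byte 1: 218 ^ 156 =  70
byte 2:  90 ^ 205 = 151
byte 3:  82 ^  60 = 110
byte 4:  13 ^  39 =  42
byte 5: 162 ^ 156 =  62
byte 6: 155 ^ 205 =  86
byte 7: 120 ^  60 =  68
byte 8: 152 ^  39 = 191
byte 9:  89 ^ 156 = 197
byte 10: 131 ^ 205 =  78
byte 11:  29 ^  60 =  33
byte 12:   4 ^  39 =  35

c546976e2a3e5644bfc54e2123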